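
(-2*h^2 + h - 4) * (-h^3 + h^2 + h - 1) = 2*h^5 - 3*h^4 + 3*h^3 - h^2 - 5*h + 4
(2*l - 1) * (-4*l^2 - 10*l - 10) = -8*l^3 - 16*l^2 - 10*l + 10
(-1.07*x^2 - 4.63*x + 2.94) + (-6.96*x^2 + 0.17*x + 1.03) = -8.03*x^2 - 4.46*x + 3.97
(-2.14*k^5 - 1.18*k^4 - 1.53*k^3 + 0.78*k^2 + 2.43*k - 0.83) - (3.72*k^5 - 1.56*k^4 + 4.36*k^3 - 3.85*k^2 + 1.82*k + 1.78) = -5.86*k^5 + 0.38*k^4 - 5.89*k^3 + 4.63*k^2 + 0.61*k - 2.61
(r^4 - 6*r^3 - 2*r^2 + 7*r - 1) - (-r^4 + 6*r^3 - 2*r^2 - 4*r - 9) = 2*r^4 - 12*r^3 + 11*r + 8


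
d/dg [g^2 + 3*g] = 2*g + 3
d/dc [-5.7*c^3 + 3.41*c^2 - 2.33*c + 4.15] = -17.1*c^2 + 6.82*c - 2.33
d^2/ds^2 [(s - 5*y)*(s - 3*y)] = 2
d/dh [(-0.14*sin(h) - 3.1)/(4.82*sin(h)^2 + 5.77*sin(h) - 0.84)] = (0.6748*sin(h)^2 + 29.884*sin(h) + 18.0046)*cos(h)/(23.2324*sin(h)^4 + 55.6228*sin(h)^3 + 25.1953*sin(h)^2 - 9.6936*sin(h) + 0.7056)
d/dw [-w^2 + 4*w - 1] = 4 - 2*w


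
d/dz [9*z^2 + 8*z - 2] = 18*z + 8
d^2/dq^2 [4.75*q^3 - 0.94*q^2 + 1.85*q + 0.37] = 28.5*q - 1.88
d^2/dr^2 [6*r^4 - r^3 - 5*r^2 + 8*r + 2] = 72*r^2 - 6*r - 10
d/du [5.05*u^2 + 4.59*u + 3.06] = 10.1*u + 4.59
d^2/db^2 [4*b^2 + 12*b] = 8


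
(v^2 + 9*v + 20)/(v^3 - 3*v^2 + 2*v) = (v^2 + 9*v + 20)/(v*(v^2 - 3*v + 2))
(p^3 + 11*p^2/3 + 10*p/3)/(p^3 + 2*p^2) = (p + 5/3)/p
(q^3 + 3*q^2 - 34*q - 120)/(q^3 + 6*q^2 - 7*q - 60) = (q - 6)/(q - 3)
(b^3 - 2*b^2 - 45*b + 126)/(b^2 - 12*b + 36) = (b^2 + 4*b - 21)/(b - 6)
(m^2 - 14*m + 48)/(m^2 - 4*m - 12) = (m - 8)/(m + 2)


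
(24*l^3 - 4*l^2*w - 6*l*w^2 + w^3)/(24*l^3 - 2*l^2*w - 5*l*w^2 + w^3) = (12*l^2 - 8*l*w + w^2)/(12*l^2 - 7*l*w + w^2)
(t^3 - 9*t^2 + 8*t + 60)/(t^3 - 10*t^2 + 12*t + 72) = (t - 5)/(t - 6)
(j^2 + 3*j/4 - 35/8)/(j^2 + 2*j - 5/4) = (4*j - 7)/(2*(2*j - 1))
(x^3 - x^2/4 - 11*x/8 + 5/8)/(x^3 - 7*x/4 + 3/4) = (4*x + 5)/(2*(2*x + 3))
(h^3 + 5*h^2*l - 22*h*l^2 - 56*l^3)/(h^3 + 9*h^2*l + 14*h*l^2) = (h - 4*l)/h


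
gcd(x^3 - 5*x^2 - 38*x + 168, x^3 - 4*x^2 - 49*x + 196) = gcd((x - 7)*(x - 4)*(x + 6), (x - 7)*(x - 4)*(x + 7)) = x^2 - 11*x + 28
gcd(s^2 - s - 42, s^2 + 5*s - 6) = s + 6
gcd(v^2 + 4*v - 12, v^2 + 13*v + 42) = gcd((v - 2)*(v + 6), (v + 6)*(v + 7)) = v + 6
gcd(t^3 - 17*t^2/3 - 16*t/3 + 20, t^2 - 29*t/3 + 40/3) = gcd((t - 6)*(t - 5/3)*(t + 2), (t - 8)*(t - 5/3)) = t - 5/3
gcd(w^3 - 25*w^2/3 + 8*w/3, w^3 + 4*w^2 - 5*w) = w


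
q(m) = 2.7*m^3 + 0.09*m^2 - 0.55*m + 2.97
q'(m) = 8.1*m^2 + 0.18*m - 0.55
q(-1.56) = -6.20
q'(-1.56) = 18.88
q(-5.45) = -428.43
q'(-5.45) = 239.06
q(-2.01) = -17.49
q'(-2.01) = 31.81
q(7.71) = 1241.53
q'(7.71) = 482.34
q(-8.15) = -1448.20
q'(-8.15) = 536.01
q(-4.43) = -227.56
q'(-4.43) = 157.61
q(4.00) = 175.01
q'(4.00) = 129.77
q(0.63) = 3.33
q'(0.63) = 2.78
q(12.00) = 4674.93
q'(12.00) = 1168.01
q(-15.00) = -9081.03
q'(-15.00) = 1819.25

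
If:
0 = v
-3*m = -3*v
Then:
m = 0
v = 0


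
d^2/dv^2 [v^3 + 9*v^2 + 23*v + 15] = 6*v + 18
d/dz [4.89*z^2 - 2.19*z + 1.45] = 9.78*z - 2.19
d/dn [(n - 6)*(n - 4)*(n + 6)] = 3*n^2 - 8*n - 36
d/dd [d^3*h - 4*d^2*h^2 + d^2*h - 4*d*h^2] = h*(3*d^2 - 8*d*h + 2*d - 4*h)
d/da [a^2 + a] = 2*a + 1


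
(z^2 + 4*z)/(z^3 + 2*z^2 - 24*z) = (z + 4)/(z^2 + 2*z - 24)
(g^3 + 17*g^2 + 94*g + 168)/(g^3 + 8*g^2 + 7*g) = (g^2 + 10*g + 24)/(g*(g + 1))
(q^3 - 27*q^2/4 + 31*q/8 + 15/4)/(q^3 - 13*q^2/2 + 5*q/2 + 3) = (q - 5/4)/(q - 1)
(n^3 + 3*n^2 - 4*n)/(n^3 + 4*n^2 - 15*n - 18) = n*(n^2 + 3*n - 4)/(n^3 + 4*n^2 - 15*n - 18)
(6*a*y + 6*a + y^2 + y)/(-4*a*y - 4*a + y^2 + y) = (6*a + y)/(-4*a + y)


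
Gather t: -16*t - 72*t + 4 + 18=22 - 88*t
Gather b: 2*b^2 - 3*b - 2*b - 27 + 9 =2*b^2 - 5*b - 18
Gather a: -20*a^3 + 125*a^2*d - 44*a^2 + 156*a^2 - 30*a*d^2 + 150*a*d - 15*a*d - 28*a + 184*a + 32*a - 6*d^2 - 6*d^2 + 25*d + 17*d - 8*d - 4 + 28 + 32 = -20*a^3 + a^2*(125*d + 112) + a*(-30*d^2 + 135*d + 188) - 12*d^2 + 34*d + 56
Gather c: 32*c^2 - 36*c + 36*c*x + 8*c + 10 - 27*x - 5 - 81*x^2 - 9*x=32*c^2 + c*(36*x - 28) - 81*x^2 - 36*x + 5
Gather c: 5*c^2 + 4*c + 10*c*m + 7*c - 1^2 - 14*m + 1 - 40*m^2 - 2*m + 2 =5*c^2 + c*(10*m + 11) - 40*m^2 - 16*m + 2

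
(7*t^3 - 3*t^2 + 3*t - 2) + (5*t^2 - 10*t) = 7*t^3 + 2*t^2 - 7*t - 2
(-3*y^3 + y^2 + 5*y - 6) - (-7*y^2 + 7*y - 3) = -3*y^3 + 8*y^2 - 2*y - 3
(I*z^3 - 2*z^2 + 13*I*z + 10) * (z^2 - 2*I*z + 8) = I*z^5 + 25*I*z^3 + 20*z^2 + 84*I*z + 80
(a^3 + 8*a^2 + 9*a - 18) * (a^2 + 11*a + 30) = a^5 + 19*a^4 + 127*a^3 + 321*a^2 + 72*a - 540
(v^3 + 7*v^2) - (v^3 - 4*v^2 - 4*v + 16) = 11*v^2 + 4*v - 16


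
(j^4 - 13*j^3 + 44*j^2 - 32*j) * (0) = 0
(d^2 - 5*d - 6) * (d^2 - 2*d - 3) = d^4 - 7*d^3 + d^2 + 27*d + 18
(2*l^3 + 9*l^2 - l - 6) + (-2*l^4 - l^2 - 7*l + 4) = -2*l^4 + 2*l^3 + 8*l^2 - 8*l - 2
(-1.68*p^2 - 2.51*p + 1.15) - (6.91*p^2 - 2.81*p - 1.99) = -8.59*p^2 + 0.3*p + 3.14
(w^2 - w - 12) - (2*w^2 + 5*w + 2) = -w^2 - 6*w - 14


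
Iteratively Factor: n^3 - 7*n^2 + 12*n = (n)*(n^2 - 7*n + 12) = n*(n - 4)*(n - 3)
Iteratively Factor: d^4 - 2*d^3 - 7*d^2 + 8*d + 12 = (d - 3)*(d^3 + d^2 - 4*d - 4) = (d - 3)*(d + 2)*(d^2 - d - 2) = (d - 3)*(d - 2)*(d + 2)*(d + 1)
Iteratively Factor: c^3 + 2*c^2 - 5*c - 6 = (c + 1)*(c^2 + c - 6) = (c + 1)*(c + 3)*(c - 2)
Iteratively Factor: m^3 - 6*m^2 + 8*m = (m - 2)*(m^2 - 4*m) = (m - 4)*(m - 2)*(m)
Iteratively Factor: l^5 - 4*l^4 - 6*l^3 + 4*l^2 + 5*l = (l + 1)*(l^4 - 5*l^3 - l^2 + 5*l) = l*(l + 1)*(l^3 - 5*l^2 - l + 5) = l*(l - 1)*(l + 1)*(l^2 - 4*l - 5) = l*(l - 5)*(l - 1)*(l + 1)*(l + 1)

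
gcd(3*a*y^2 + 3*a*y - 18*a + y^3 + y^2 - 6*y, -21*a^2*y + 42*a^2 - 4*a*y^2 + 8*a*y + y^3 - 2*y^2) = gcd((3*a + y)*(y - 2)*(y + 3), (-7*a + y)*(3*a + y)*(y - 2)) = 3*a*y - 6*a + y^2 - 2*y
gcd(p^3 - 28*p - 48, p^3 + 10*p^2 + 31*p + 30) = p + 2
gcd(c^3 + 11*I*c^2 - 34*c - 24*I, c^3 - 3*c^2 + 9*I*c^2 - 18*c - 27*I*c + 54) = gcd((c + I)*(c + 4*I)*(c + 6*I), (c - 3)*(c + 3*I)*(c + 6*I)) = c + 6*I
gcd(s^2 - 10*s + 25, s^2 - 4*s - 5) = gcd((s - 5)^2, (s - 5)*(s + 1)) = s - 5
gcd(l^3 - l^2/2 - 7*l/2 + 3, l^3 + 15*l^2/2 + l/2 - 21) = l^2 + l/2 - 3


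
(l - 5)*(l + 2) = l^2 - 3*l - 10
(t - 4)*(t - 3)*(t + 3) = t^3 - 4*t^2 - 9*t + 36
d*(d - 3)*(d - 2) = d^3 - 5*d^2 + 6*d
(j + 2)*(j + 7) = j^2 + 9*j + 14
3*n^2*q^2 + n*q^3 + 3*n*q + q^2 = q*(3*n + q)*(n*q + 1)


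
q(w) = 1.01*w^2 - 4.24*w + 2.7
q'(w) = 2.02*w - 4.24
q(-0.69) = 6.11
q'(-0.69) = -5.63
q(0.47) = 0.93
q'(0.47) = -3.29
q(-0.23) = 3.73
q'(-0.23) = -4.70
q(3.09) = -0.76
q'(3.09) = 2.00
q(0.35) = 1.34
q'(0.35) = -3.53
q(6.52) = 17.99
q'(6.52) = 8.93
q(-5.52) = 56.88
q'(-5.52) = -15.39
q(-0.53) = 5.23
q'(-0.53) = -5.31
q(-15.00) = 293.55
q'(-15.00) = -34.54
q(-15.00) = 293.55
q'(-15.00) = -34.54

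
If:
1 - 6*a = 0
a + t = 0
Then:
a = 1/6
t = -1/6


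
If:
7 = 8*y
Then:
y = 7/8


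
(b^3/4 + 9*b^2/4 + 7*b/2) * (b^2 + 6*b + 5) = b^5/4 + 15*b^4/4 + 73*b^3/4 + 129*b^2/4 + 35*b/2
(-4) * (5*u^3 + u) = -20*u^3 - 4*u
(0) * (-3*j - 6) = 0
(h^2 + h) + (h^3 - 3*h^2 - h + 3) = h^3 - 2*h^2 + 3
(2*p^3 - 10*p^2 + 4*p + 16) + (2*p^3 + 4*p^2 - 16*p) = 4*p^3 - 6*p^2 - 12*p + 16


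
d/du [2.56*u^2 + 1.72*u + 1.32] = 5.12*u + 1.72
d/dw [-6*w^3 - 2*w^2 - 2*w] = -18*w^2 - 4*w - 2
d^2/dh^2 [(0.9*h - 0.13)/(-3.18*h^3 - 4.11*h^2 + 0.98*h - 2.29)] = (-54.60696*h^5 - 54.801576*h^4 - 8.83011599999999*h^3 + 89.392806*h^2 + 42.00246*h - 6.23695)/(32.157432*h^9 + 124.685892*h^8 + 131.420178*h^7 + 62.048295*h^6 + 139.078494*h^5 + 85.071123*h^4 - 6.25444999999999*h^3 + 71.257701*h^2 - 15.417654*h + 12.008989)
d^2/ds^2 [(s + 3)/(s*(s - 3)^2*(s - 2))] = 2*(6*s^5 + 2*s^4 - 147*s^3 + 369*s^2 - 306*s + 108)/(s^3*(s^7 - 18*s^6 + 138*s^5 - 584*s^4 + 1473*s^3 - 2214*s^2 + 1836*s - 648))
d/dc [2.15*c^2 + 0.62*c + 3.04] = 4.3*c + 0.62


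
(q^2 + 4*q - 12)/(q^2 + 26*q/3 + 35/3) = 3*(q^2 + 4*q - 12)/(3*q^2 + 26*q + 35)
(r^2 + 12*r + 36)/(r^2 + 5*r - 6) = (r + 6)/(r - 1)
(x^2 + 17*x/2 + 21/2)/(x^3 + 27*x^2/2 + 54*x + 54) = (x + 7)/(x^2 + 12*x + 36)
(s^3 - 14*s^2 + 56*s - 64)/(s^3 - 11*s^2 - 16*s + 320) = (s^2 - 6*s + 8)/(s^2 - 3*s - 40)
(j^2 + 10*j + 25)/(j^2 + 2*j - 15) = (j + 5)/(j - 3)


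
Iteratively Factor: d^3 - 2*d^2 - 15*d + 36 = (d - 3)*(d^2 + d - 12) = (d - 3)*(d + 4)*(d - 3)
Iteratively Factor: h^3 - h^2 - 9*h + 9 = (h - 1)*(h^2 - 9) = (h - 1)*(h + 3)*(h - 3)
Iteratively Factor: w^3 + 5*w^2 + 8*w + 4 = (w + 2)*(w^2 + 3*w + 2) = (w + 2)^2*(w + 1)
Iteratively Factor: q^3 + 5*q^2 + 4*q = (q + 4)*(q^2 + q) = (q + 1)*(q + 4)*(q)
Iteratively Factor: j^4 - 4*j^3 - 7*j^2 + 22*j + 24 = (j - 4)*(j^3 - 7*j - 6) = (j - 4)*(j + 1)*(j^2 - j - 6) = (j - 4)*(j - 3)*(j + 1)*(j + 2)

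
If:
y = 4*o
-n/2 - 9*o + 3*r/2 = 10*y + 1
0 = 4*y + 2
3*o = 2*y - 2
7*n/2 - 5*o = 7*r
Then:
No Solution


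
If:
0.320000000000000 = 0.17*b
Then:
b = 1.88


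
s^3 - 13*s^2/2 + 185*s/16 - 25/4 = (s - 4)*(s - 5/4)^2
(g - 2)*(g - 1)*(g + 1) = g^3 - 2*g^2 - g + 2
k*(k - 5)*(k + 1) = k^3 - 4*k^2 - 5*k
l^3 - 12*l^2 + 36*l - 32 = (l - 8)*(l - 2)^2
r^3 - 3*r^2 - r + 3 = (r - 3)*(r - 1)*(r + 1)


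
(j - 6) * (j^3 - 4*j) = j^4 - 6*j^3 - 4*j^2 + 24*j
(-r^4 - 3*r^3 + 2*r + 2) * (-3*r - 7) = 3*r^5 + 16*r^4 + 21*r^3 - 6*r^2 - 20*r - 14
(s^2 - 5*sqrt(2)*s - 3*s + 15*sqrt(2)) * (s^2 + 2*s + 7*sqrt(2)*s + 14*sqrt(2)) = s^4 - s^3 + 2*sqrt(2)*s^3 - 76*s^2 - 2*sqrt(2)*s^2 - 12*sqrt(2)*s + 70*s + 420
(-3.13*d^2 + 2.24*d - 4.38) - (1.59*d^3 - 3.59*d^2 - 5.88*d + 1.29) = -1.59*d^3 + 0.46*d^2 + 8.12*d - 5.67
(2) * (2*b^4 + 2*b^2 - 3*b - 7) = 4*b^4 + 4*b^2 - 6*b - 14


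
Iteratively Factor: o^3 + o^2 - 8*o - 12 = (o + 2)*(o^2 - o - 6) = (o - 3)*(o + 2)*(o + 2)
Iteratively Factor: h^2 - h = (h - 1)*(h)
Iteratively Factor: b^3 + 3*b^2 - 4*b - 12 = (b + 3)*(b^2 - 4) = (b + 2)*(b + 3)*(b - 2)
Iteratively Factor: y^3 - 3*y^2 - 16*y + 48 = (y - 4)*(y^2 + y - 12) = (y - 4)*(y - 3)*(y + 4)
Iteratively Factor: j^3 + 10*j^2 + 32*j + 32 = (j + 2)*(j^2 + 8*j + 16) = (j + 2)*(j + 4)*(j + 4)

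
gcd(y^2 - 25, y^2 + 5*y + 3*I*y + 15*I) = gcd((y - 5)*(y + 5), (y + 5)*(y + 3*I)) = y + 5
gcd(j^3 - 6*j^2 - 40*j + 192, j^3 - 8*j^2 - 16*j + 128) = j^2 - 12*j + 32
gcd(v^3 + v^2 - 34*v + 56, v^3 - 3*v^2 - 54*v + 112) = v^2 + 5*v - 14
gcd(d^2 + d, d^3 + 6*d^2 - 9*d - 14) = d + 1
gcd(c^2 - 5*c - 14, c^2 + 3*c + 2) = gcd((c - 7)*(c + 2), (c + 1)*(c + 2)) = c + 2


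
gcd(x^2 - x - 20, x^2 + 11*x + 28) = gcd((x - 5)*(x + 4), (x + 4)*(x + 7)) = x + 4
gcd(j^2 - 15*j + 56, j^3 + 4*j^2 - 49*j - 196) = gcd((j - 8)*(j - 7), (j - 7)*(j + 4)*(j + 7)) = j - 7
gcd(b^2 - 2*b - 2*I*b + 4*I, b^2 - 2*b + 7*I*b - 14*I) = b - 2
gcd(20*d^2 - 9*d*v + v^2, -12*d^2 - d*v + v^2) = -4*d + v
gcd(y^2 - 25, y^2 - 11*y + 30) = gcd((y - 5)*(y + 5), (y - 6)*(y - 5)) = y - 5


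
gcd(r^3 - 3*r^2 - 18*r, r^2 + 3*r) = r^2 + 3*r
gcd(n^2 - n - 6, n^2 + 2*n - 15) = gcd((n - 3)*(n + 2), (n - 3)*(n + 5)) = n - 3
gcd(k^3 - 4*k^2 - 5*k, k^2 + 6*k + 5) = k + 1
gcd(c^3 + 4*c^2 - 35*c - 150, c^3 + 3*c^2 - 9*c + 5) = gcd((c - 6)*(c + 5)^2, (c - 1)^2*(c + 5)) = c + 5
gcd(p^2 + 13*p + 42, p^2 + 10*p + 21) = p + 7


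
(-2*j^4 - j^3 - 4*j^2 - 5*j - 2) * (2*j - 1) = -4*j^5 - 7*j^3 - 6*j^2 + j + 2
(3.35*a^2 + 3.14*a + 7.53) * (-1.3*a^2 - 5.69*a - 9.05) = -4.355*a^4 - 23.1435*a^3 - 57.9731*a^2 - 71.2627*a - 68.1465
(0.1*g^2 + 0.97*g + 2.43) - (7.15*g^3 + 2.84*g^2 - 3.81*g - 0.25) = -7.15*g^3 - 2.74*g^2 + 4.78*g + 2.68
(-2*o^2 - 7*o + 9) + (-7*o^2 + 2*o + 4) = -9*o^2 - 5*o + 13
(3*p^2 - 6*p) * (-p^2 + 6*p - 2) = -3*p^4 + 24*p^3 - 42*p^2 + 12*p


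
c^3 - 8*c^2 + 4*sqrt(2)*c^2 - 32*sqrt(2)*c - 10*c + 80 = (c - 8)*(c - sqrt(2))*(c + 5*sqrt(2))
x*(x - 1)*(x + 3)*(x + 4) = x^4 + 6*x^3 + 5*x^2 - 12*x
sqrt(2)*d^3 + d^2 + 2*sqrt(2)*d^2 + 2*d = d*(d + 2)*(sqrt(2)*d + 1)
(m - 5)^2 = m^2 - 10*m + 25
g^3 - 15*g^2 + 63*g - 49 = (g - 7)^2*(g - 1)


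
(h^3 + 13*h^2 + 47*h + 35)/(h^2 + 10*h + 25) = (h^2 + 8*h + 7)/(h + 5)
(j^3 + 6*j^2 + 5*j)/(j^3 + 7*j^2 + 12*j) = (j^2 + 6*j + 5)/(j^2 + 7*j + 12)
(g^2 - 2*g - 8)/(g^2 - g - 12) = (g + 2)/(g + 3)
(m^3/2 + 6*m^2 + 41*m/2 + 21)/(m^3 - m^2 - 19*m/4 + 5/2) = 2*(m^2 + 10*m + 21)/(4*m^2 - 12*m + 5)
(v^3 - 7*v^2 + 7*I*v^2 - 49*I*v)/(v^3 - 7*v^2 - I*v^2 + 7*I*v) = (v + 7*I)/(v - I)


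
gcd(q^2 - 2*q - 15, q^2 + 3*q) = q + 3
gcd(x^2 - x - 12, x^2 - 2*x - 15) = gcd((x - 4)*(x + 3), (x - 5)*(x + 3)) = x + 3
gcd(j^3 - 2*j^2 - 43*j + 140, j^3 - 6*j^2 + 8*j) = j - 4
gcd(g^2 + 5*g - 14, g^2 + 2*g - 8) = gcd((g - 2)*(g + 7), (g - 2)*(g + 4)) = g - 2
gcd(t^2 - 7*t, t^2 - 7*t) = t^2 - 7*t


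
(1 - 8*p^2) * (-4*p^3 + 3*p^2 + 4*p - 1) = 32*p^5 - 24*p^4 - 36*p^3 + 11*p^2 + 4*p - 1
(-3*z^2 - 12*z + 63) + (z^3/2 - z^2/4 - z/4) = z^3/2 - 13*z^2/4 - 49*z/4 + 63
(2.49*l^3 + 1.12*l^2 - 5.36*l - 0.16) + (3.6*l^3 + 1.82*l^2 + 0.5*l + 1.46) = 6.09*l^3 + 2.94*l^2 - 4.86*l + 1.3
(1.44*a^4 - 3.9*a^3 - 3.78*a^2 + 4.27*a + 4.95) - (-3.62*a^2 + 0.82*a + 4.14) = 1.44*a^4 - 3.9*a^3 - 0.16*a^2 + 3.45*a + 0.81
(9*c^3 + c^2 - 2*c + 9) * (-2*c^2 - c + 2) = -18*c^5 - 11*c^4 + 21*c^3 - 14*c^2 - 13*c + 18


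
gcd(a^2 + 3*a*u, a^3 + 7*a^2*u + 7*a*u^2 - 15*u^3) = a + 3*u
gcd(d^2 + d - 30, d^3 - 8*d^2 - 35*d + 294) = d + 6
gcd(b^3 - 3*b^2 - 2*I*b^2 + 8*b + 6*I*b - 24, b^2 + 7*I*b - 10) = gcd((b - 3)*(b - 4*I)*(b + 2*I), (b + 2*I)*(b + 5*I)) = b + 2*I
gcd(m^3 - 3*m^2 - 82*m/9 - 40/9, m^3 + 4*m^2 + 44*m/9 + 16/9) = m^2 + 2*m + 8/9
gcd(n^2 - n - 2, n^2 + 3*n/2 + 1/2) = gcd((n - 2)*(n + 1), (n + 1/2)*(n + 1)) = n + 1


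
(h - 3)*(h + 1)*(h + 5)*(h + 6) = h^4 + 9*h^3 + 5*h^2 - 93*h - 90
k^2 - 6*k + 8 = (k - 4)*(k - 2)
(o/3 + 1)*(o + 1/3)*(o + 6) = o^3/3 + 28*o^2/9 + 7*o + 2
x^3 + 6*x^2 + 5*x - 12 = (x - 1)*(x + 3)*(x + 4)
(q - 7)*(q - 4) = q^2 - 11*q + 28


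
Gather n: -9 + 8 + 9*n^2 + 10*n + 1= 9*n^2 + 10*n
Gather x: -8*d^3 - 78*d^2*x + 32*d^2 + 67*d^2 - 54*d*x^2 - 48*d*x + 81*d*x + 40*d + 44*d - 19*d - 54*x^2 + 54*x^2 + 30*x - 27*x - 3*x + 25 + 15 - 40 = -8*d^3 + 99*d^2 - 54*d*x^2 + 65*d + x*(-78*d^2 + 33*d)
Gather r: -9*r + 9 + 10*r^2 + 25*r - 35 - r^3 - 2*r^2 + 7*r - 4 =-r^3 + 8*r^2 + 23*r - 30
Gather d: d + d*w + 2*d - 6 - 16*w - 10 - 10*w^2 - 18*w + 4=d*(w + 3) - 10*w^2 - 34*w - 12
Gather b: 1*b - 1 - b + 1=0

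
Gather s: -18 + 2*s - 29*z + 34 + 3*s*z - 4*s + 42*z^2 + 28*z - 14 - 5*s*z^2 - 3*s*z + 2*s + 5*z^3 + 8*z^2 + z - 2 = -5*s*z^2 + 5*z^3 + 50*z^2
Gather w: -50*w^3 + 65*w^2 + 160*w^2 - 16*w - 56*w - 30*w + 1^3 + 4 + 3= -50*w^3 + 225*w^2 - 102*w + 8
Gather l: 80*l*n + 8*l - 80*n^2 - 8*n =l*(80*n + 8) - 80*n^2 - 8*n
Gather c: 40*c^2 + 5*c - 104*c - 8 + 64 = 40*c^2 - 99*c + 56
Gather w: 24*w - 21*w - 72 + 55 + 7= 3*w - 10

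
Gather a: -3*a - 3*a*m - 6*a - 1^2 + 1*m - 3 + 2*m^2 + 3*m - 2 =a*(-3*m - 9) + 2*m^2 + 4*m - 6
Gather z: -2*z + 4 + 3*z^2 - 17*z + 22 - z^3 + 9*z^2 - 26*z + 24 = -z^3 + 12*z^2 - 45*z + 50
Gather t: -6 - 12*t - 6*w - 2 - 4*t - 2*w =-16*t - 8*w - 8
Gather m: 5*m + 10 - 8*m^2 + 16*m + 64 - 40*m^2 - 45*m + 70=-48*m^2 - 24*m + 144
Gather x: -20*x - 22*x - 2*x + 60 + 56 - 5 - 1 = 110 - 44*x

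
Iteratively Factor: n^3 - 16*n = (n)*(n^2 - 16) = n*(n - 4)*(n + 4)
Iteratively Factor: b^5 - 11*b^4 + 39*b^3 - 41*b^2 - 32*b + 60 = (b + 1)*(b^4 - 12*b^3 + 51*b^2 - 92*b + 60) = (b - 2)*(b + 1)*(b^3 - 10*b^2 + 31*b - 30) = (b - 5)*(b - 2)*(b + 1)*(b^2 - 5*b + 6) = (b - 5)*(b - 2)^2*(b + 1)*(b - 3)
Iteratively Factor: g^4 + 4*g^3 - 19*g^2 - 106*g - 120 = (g + 3)*(g^3 + g^2 - 22*g - 40) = (g + 2)*(g + 3)*(g^2 - g - 20) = (g - 5)*(g + 2)*(g + 3)*(g + 4)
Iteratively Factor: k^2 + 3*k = (k)*(k + 3)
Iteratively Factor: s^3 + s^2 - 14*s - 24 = (s + 2)*(s^2 - s - 12) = (s + 2)*(s + 3)*(s - 4)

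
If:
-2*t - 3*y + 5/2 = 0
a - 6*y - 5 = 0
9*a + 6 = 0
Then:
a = -2/3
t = 8/3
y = -17/18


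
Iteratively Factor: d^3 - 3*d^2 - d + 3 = (d - 3)*(d^2 - 1) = (d - 3)*(d - 1)*(d + 1)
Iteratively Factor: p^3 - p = (p + 1)*(p^2 - p) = p*(p + 1)*(p - 1)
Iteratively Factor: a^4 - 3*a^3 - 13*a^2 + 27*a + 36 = (a - 4)*(a^3 + a^2 - 9*a - 9) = (a - 4)*(a + 1)*(a^2 - 9) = (a - 4)*(a - 3)*(a + 1)*(a + 3)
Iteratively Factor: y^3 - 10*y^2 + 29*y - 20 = (y - 4)*(y^2 - 6*y + 5) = (y - 5)*(y - 4)*(y - 1)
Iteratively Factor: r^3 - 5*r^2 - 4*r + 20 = (r - 5)*(r^2 - 4) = (r - 5)*(r - 2)*(r + 2)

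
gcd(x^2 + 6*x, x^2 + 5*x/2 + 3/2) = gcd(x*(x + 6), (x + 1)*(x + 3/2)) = 1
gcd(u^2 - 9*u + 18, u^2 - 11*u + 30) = u - 6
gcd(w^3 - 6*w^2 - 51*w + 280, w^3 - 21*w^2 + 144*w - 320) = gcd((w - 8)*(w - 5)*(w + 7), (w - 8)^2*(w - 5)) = w^2 - 13*w + 40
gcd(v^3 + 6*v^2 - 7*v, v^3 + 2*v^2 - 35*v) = v^2 + 7*v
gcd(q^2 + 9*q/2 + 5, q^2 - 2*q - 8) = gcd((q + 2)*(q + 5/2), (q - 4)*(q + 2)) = q + 2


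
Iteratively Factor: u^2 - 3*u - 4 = (u - 4)*(u + 1)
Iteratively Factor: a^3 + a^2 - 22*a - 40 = (a - 5)*(a^2 + 6*a + 8) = (a - 5)*(a + 4)*(a + 2)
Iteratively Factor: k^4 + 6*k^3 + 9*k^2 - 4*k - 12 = (k + 3)*(k^3 + 3*k^2 - 4) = (k + 2)*(k + 3)*(k^2 + k - 2) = (k + 2)^2*(k + 3)*(k - 1)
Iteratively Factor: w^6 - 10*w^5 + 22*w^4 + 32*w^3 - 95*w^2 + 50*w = (w)*(w^5 - 10*w^4 + 22*w^3 + 32*w^2 - 95*w + 50) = w*(w - 1)*(w^4 - 9*w^3 + 13*w^2 + 45*w - 50) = w*(w - 1)*(w + 2)*(w^3 - 11*w^2 + 35*w - 25) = w*(w - 1)^2*(w + 2)*(w^2 - 10*w + 25) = w*(w - 5)*(w - 1)^2*(w + 2)*(w - 5)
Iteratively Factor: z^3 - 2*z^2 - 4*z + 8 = (z - 2)*(z^2 - 4) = (z - 2)^2*(z + 2)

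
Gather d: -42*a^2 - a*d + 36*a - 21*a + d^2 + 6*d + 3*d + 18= -42*a^2 + 15*a + d^2 + d*(9 - a) + 18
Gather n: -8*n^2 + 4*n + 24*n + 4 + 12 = -8*n^2 + 28*n + 16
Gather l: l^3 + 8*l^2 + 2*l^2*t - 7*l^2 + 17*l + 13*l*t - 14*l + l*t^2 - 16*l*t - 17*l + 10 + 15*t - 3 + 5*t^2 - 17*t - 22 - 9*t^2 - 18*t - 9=l^3 + l^2*(2*t + 1) + l*(t^2 - 3*t - 14) - 4*t^2 - 20*t - 24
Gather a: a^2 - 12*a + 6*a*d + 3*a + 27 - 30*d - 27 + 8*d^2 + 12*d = a^2 + a*(6*d - 9) + 8*d^2 - 18*d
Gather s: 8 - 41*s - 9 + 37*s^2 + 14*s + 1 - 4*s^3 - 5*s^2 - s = -4*s^3 + 32*s^2 - 28*s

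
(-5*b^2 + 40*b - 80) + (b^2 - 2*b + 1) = -4*b^2 + 38*b - 79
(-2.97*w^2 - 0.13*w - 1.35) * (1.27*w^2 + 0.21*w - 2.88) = -3.7719*w^4 - 0.7888*w^3 + 6.8118*w^2 + 0.0909*w + 3.888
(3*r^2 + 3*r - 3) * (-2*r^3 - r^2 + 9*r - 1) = -6*r^5 - 9*r^4 + 30*r^3 + 27*r^2 - 30*r + 3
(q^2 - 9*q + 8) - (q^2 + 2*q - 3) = 11 - 11*q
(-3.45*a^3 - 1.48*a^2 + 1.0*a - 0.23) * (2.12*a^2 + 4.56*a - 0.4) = -7.314*a^5 - 18.8696*a^4 - 3.2488*a^3 + 4.6644*a^2 - 1.4488*a + 0.092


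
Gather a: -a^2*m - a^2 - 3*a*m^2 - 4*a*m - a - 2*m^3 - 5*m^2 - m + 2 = a^2*(-m - 1) + a*(-3*m^2 - 4*m - 1) - 2*m^3 - 5*m^2 - m + 2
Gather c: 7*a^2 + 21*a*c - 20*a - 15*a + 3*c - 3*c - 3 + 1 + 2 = 7*a^2 + 21*a*c - 35*a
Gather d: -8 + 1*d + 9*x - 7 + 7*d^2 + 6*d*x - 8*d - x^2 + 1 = 7*d^2 + d*(6*x - 7) - x^2 + 9*x - 14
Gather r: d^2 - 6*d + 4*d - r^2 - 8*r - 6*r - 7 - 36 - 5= d^2 - 2*d - r^2 - 14*r - 48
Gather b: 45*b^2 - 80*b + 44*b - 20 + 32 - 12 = 45*b^2 - 36*b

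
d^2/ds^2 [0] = 0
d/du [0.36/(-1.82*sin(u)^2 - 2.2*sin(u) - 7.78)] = (1.3104*sin(u) + 0.792)*cos(u)/(1.82*sin(u)^2 + 2.2*sin(u) + 7.78)^2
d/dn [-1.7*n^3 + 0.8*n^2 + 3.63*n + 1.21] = -5.1*n^2 + 1.6*n + 3.63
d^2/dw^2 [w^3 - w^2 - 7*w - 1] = 6*w - 2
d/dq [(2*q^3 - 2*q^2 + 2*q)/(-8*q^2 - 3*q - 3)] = 2*(-8*q^4 - 6*q^3 + 2*q^2 + 6*q - 3)/(64*q^4 + 48*q^3 + 57*q^2 + 18*q + 9)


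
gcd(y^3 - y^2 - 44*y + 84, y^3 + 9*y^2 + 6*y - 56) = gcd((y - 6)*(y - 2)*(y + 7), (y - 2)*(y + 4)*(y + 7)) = y^2 + 5*y - 14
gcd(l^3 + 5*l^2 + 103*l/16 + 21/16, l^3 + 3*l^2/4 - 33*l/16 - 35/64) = l^2 + 2*l + 7/16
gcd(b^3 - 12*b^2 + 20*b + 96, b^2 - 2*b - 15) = 1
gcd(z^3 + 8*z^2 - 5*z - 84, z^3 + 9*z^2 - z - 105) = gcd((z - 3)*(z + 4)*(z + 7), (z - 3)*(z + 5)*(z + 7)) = z^2 + 4*z - 21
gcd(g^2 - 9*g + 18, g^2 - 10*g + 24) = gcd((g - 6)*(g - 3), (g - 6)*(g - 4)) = g - 6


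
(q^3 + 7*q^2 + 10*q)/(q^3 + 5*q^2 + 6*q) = (q + 5)/(q + 3)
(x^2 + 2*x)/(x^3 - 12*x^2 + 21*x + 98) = x/(x^2 - 14*x + 49)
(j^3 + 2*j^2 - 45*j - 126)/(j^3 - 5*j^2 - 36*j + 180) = (j^2 - 4*j - 21)/(j^2 - 11*j + 30)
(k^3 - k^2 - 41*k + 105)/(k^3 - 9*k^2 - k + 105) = (k^2 + 4*k - 21)/(k^2 - 4*k - 21)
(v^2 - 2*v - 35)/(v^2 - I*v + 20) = (v^2 - 2*v - 35)/(v^2 - I*v + 20)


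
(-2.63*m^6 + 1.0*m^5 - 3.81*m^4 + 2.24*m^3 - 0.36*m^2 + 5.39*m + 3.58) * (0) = 0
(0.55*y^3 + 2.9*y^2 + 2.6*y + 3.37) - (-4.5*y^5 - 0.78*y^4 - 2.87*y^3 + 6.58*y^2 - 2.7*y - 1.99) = 4.5*y^5 + 0.78*y^4 + 3.42*y^3 - 3.68*y^2 + 5.3*y + 5.36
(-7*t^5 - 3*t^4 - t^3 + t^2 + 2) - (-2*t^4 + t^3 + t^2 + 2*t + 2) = -7*t^5 - t^4 - 2*t^3 - 2*t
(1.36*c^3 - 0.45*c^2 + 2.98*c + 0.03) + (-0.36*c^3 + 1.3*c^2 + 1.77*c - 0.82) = 1.0*c^3 + 0.85*c^2 + 4.75*c - 0.79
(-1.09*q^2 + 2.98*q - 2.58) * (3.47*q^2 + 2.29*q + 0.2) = -3.7823*q^4 + 7.8445*q^3 - 2.3464*q^2 - 5.3122*q - 0.516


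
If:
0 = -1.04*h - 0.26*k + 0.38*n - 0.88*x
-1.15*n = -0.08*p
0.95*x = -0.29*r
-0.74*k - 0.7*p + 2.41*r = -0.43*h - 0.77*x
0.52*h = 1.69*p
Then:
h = 1.46605201671824*x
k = -9.20295982266588*x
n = 0.0313803776153737*x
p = 0.451092928220997*x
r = -3.27586206896552*x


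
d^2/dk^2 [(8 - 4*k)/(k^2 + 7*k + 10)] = 8*(-(k - 2)*(2*k + 7)^2 + (3*k + 5)*(k^2 + 7*k + 10))/(k^2 + 7*k + 10)^3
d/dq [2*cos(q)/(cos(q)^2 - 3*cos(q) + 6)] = 2*(cos(q)^2 - 6)*sin(q)/(sin(q)^2 + 3*cos(q) - 7)^2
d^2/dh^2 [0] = 0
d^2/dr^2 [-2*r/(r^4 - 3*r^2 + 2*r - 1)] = 4*(-4*r*(2*r^3 - 3*r + 1)^2 + (4*r^3 + 3*r*(2*r^2 - 1) - 6*r + 2)*(r^4 - 3*r^2 + 2*r - 1))/(r^4 - 3*r^2 + 2*r - 1)^3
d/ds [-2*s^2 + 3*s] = 3 - 4*s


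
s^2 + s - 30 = (s - 5)*(s + 6)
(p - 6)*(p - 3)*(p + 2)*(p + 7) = p^4 - 49*p^2 + 36*p + 252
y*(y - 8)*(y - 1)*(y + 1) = y^4 - 8*y^3 - y^2 + 8*y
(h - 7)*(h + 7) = h^2 - 49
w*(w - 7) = w^2 - 7*w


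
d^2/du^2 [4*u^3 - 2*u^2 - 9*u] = 24*u - 4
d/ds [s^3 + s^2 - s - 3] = 3*s^2 + 2*s - 1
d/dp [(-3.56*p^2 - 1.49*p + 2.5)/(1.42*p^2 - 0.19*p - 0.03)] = (2.7922*p^2 - 6.8864*p + 0.5197)/(2.0164*p^4 - 0.5396*p^3 - 0.0491*p^2 + 0.0114*p + 0.0009)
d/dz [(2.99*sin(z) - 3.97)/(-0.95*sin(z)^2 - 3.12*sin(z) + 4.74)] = (2.8405*sin(z)^2 - 7.543*sin(z) + 1.7862)*cos(z)/(0.9025*sin(z)^4 + 5.928*sin(z)^3 + 0.728400000000001*sin(z)^2 - 29.5776*sin(z) + 22.4676)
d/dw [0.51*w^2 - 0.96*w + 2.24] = 1.02*w - 0.96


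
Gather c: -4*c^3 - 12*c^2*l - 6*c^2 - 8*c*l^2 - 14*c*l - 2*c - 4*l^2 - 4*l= -4*c^3 + c^2*(-12*l - 6) + c*(-8*l^2 - 14*l - 2) - 4*l^2 - 4*l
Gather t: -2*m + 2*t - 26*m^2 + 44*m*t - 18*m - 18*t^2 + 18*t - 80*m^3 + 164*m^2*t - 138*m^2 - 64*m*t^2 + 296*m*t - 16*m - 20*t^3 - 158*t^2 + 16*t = -80*m^3 - 164*m^2 - 36*m - 20*t^3 + t^2*(-64*m - 176) + t*(164*m^2 + 340*m + 36)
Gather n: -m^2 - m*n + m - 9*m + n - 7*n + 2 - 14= -m^2 - 8*m + n*(-m - 6) - 12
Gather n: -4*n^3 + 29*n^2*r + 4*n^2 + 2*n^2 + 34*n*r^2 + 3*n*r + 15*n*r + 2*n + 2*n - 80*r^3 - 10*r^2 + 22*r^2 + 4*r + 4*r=-4*n^3 + n^2*(29*r + 6) + n*(34*r^2 + 18*r + 4) - 80*r^3 + 12*r^2 + 8*r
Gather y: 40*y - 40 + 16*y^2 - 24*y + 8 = 16*y^2 + 16*y - 32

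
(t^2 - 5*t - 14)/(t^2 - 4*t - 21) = (t + 2)/(t + 3)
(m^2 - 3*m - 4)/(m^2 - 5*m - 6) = (m - 4)/(m - 6)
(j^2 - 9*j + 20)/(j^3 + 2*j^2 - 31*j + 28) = (j - 5)/(j^2 + 6*j - 7)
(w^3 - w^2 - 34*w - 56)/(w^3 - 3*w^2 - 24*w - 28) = (w + 4)/(w + 2)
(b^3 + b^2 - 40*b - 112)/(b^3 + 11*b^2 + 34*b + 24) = (b^2 - 3*b - 28)/(b^2 + 7*b + 6)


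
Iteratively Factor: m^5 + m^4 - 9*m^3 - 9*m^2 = (m)*(m^4 + m^3 - 9*m^2 - 9*m) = m*(m + 3)*(m^3 - 2*m^2 - 3*m) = m*(m - 3)*(m + 3)*(m^2 + m) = m^2*(m - 3)*(m + 3)*(m + 1)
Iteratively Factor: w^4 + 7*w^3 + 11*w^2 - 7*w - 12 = (w + 4)*(w^3 + 3*w^2 - w - 3) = (w + 3)*(w + 4)*(w^2 - 1) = (w - 1)*(w + 3)*(w + 4)*(w + 1)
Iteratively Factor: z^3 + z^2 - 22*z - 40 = (z + 2)*(z^2 - z - 20) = (z + 2)*(z + 4)*(z - 5)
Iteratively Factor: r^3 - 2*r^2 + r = (r - 1)*(r^2 - r) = r*(r - 1)*(r - 1)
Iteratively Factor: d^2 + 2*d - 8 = (d - 2)*(d + 4)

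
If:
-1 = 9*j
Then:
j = -1/9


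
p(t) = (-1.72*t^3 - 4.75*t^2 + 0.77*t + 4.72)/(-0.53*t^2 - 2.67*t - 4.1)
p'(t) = (1.06*t + 2.67)*(-1.72*t^3 - 4.75*t^2 + 0.77*t + 4.72)/(-0.53*t^2 - 2.67*t - 4.1)^2 + (-5.16*t^2 - 9.5*t + 0.77)/(-0.53*t^2 - 2.67*t - 4.1)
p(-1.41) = 0.71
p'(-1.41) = -3.41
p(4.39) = 8.79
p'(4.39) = 2.92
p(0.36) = -0.84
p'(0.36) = 1.15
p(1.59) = 1.34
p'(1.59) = 2.22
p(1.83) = 1.89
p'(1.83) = 2.34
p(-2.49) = 0.13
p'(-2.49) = 10.25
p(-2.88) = -5.20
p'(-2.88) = 15.72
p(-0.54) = -1.13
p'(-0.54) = -0.72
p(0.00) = -1.15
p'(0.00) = 0.56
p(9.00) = 22.90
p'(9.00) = 3.14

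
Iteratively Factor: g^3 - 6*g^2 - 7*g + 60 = (g - 4)*(g^2 - 2*g - 15) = (g - 4)*(g + 3)*(g - 5)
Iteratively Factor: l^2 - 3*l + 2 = (l - 2)*(l - 1)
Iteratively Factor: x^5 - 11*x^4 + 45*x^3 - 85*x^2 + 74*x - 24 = (x - 2)*(x^4 - 9*x^3 + 27*x^2 - 31*x + 12) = (x - 2)*(x - 1)*(x^3 - 8*x^2 + 19*x - 12) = (x - 3)*(x - 2)*(x - 1)*(x^2 - 5*x + 4) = (x - 4)*(x - 3)*(x - 2)*(x - 1)*(x - 1)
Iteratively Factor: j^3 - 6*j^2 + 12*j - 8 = (j - 2)*(j^2 - 4*j + 4) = (j - 2)^2*(j - 2)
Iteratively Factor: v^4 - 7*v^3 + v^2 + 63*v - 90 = (v - 2)*(v^3 - 5*v^2 - 9*v + 45) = (v - 3)*(v - 2)*(v^2 - 2*v - 15) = (v - 3)*(v - 2)*(v + 3)*(v - 5)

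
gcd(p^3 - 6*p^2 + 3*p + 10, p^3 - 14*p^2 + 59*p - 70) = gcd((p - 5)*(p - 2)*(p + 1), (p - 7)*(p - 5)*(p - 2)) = p^2 - 7*p + 10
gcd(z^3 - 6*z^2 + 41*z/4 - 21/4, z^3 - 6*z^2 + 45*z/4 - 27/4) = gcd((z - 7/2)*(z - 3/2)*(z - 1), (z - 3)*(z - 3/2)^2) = z - 3/2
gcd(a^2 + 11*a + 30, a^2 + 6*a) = a + 6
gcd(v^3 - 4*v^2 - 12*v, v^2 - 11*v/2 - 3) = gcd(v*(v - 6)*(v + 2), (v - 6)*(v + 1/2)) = v - 6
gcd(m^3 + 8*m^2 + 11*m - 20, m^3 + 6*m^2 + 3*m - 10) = m^2 + 4*m - 5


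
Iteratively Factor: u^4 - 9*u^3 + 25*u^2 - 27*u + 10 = (u - 1)*(u^3 - 8*u^2 + 17*u - 10) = (u - 1)^2*(u^2 - 7*u + 10) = (u - 2)*(u - 1)^2*(u - 5)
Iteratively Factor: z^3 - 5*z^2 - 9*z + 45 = (z - 5)*(z^2 - 9) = (z - 5)*(z + 3)*(z - 3)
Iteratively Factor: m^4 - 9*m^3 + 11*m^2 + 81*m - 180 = (m + 3)*(m^3 - 12*m^2 + 47*m - 60) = (m - 3)*(m + 3)*(m^2 - 9*m + 20) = (m - 4)*(m - 3)*(m + 3)*(m - 5)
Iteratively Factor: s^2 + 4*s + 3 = (s + 3)*(s + 1)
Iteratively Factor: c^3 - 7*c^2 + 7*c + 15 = (c + 1)*(c^2 - 8*c + 15) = (c - 5)*(c + 1)*(c - 3)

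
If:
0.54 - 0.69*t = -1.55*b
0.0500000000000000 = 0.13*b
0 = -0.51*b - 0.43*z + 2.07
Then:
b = 0.38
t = 1.65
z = 4.36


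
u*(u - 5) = u^2 - 5*u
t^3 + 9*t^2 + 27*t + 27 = (t + 3)^3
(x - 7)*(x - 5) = x^2 - 12*x + 35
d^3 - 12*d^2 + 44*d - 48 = (d - 6)*(d - 4)*(d - 2)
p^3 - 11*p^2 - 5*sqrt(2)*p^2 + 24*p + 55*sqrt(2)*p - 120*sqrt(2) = (p - 8)*(p - 3)*(p - 5*sqrt(2))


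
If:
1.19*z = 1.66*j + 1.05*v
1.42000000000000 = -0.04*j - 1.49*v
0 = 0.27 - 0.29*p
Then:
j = 0.729250637492803*z + 0.61322694743769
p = 0.93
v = -0.0195771983219544*z - 0.969482602615777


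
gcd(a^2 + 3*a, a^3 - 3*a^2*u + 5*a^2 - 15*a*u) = a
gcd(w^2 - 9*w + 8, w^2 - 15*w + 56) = w - 8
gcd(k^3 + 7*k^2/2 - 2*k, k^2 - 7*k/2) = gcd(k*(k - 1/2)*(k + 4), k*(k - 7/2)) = k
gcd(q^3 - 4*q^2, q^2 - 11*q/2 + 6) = q - 4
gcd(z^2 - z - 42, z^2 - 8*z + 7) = z - 7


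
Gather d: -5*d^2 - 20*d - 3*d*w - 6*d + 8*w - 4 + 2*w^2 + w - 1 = -5*d^2 + d*(-3*w - 26) + 2*w^2 + 9*w - 5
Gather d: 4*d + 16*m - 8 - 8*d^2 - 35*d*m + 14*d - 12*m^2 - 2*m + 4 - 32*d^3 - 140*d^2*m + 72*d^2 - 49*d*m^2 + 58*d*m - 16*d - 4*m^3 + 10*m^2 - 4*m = -32*d^3 + d^2*(64 - 140*m) + d*(-49*m^2 + 23*m + 2) - 4*m^3 - 2*m^2 + 10*m - 4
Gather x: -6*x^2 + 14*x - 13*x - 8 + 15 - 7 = -6*x^2 + x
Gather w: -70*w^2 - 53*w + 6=-70*w^2 - 53*w + 6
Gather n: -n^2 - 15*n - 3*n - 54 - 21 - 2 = -n^2 - 18*n - 77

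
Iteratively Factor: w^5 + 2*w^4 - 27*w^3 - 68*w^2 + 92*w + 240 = (w + 2)*(w^4 - 27*w^2 - 14*w + 120) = (w + 2)*(w + 4)*(w^3 - 4*w^2 - 11*w + 30) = (w - 5)*(w + 2)*(w + 4)*(w^2 + w - 6) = (w - 5)*(w - 2)*(w + 2)*(w + 4)*(w + 3)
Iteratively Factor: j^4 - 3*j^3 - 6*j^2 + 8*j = (j)*(j^3 - 3*j^2 - 6*j + 8) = j*(j - 1)*(j^2 - 2*j - 8) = j*(j - 1)*(j + 2)*(j - 4)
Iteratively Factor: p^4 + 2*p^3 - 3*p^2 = (p + 3)*(p^3 - p^2) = p*(p + 3)*(p^2 - p) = p*(p - 1)*(p + 3)*(p)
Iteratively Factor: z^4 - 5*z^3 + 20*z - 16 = (z - 1)*(z^3 - 4*z^2 - 4*z + 16) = (z - 1)*(z + 2)*(z^2 - 6*z + 8) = (z - 4)*(z - 1)*(z + 2)*(z - 2)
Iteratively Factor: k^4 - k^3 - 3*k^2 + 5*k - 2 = (k - 1)*(k^3 - 3*k + 2) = (k - 1)^2*(k^2 + k - 2) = (k - 1)^2*(k + 2)*(k - 1)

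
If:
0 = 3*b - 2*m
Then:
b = 2*m/3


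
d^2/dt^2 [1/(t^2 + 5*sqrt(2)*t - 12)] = 2*(-t^2 - 5*sqrt(2)*t + (2*t + 5*sqrt(2))^2 + 12)/(t^2 + 5*sqrt(2)*t - 12)^3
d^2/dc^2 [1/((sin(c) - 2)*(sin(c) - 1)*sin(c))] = (-9*sin(c)^2 + 24*sin(c) - 4 - 34/sin(c) + 28/sin(c)^2 - 8/sin(c)^3)/((sin(c) - 2)^3*(sin(c) - 1)^2)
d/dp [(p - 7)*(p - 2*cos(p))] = p + (p - 7)*(2*sin(p) + 1) - 2*cos(p)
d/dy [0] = 0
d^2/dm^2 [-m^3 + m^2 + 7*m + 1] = 2 - 6*m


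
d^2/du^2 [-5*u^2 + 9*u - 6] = -10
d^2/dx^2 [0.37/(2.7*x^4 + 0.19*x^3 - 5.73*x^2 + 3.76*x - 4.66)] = ((-11.988*x^2 - 0.4218*x + 4.2402)*(2.7*x^4 + 0.19*x^3 - 5.73*x^2 + 3.76*x - 4.66) + 0.37*(10.8*x^3 + 0.57*x^2 - 11.46*x + 3.76)*(21.6*x^3 + 1.14*x^2 - 22.92*x + 7.52))/(2.7*x^4 + 0.19*x^3 - 5.73*x^2 + 3.76*x - 4.66)^3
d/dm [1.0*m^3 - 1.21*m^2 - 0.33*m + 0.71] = 3.0*m^2 - 2.42*m - 0.33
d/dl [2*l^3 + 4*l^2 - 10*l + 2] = 6*l^2 + 8*l - 10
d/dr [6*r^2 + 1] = 12*r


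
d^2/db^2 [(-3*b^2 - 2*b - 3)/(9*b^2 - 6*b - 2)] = 6*(-108*b^3 - 297*b^2 + 126*b - 50)/(729*b^6 - 1458*b^5 + 486*b^4 + 432*b^3 - 108*b^2 - 72*b - 8)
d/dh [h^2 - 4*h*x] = 2*h - 4*x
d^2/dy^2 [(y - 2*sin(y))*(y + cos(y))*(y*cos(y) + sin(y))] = -y^3*cos(y) - 7*y^2*sin(y) + 4*y^2*sin(2*y) - 2*y^2*cos(2*y) + y*sin(y)/2 - 6*y*sin(2*y) + 9*y*sin(3*y)/2 + 10*y*cos(y) - 12*y*cos(2*y) + 2*sin(y) - 6*sin(2*y) - cos(y)/2 + 3*cos(2*y) - 15*cos(3*y)/2 + 1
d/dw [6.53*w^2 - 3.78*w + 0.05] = 13.06*w - 3.78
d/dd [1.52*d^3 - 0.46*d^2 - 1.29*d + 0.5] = 4.56*d^2 - 0.92*d - 1.29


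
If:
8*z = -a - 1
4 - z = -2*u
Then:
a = -8*z - 1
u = z/2 - 2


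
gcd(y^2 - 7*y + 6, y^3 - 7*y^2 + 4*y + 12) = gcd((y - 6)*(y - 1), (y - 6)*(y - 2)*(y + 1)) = y - 6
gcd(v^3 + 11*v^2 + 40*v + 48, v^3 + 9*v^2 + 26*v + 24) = v^2 + 7*v + 12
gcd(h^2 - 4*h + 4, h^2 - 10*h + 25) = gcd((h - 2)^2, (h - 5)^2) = 1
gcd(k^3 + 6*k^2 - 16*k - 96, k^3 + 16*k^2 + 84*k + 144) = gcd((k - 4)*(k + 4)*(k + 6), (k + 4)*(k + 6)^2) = k^2 + 10*k + 24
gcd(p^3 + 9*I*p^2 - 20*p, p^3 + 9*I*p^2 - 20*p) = p^3 + 9*I*p^2 - 20*p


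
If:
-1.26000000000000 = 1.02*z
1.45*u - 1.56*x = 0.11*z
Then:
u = 1.07586206896552*x - 0.0937119675456389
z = -1.24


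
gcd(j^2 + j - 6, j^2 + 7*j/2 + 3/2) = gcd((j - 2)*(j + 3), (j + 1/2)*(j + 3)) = j + 3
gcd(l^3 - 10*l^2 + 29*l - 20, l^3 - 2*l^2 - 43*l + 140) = l^2 - 9*l + 20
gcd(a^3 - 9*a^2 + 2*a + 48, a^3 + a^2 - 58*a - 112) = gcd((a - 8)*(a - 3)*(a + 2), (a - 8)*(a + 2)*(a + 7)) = a^2 - 6*a - 16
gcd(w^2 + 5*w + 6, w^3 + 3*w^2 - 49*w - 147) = w + 3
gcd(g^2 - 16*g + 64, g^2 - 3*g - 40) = g - 8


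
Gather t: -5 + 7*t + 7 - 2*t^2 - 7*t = 2 - 2*t^2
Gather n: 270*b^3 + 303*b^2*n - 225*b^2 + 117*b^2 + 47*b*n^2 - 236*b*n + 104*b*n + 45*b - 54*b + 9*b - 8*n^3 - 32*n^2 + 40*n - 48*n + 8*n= 270*b^3 - 108*b^2 - 8*n^3 + n^2*(47*b - 32) + n*(303*b^2 - 132*b)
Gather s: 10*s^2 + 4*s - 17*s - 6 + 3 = 10*s^2 - 13*s - 3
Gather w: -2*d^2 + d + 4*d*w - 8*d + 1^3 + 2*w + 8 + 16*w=-2*d^2 - 7*d + w*(4*d + 18) + 9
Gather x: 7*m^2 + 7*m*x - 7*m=7*m^2 + 7*m*x - 7*m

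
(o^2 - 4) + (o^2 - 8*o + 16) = 2*o^2 - 8*o + 12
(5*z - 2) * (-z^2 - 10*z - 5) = -5*z^3 - 48*z^2 - 5*z + 10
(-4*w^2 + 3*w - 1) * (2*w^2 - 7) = -8*w^4 + 6*w^3 + 26*w^2 - 21*w + 7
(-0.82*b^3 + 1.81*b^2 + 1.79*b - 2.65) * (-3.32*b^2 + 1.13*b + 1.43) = 2.7224*b^5 - 6.9358*b^4 - 5.0701*b^3 + 13.409*b^2 - 0.4348*b - 3.7895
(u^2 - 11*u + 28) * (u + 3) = u^3 - 8*u^2 - 5*u + 84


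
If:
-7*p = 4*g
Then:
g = -7*p/4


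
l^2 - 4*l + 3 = (l - 3)*(l - 1)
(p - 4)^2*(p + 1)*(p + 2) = p^4 - 5*p^3 - 6*p^2 + 32*p + 32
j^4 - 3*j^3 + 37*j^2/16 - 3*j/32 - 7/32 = (j - 7/4)*(j - 1)*(j - 1/2)*(j + 1/4)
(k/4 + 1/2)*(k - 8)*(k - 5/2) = k^3/4 - 17*k^2/8 - k/4 + 10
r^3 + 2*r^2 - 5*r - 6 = (r - 2)*(r + 1)*(r + 3)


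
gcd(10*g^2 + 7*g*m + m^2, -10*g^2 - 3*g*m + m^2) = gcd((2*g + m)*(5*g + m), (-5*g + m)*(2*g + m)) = 2*g + m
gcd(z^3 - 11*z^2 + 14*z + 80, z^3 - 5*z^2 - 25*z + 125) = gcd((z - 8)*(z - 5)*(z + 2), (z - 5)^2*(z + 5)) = z - 5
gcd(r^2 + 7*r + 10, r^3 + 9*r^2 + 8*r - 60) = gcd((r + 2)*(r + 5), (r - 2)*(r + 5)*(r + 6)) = r + 5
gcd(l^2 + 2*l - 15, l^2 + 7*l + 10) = l + 5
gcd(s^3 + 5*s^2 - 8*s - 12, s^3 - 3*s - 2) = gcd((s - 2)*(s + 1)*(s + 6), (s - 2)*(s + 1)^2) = s^2 - s - 2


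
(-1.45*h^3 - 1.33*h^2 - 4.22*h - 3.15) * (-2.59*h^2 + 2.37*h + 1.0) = 3.7555*h^5 + 0.00819999999999999*h^4 + 6.3277*h^3 - 3.1729*h^2 - 11.6855*h - 3.15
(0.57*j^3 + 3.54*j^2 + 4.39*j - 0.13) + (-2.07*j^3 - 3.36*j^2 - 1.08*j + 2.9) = -1.5*j^3 + 0.18*j^2 + 3.31*j + 2.77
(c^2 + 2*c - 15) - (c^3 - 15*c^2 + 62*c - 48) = -c^3 + 16*c^2 - 60*c + 33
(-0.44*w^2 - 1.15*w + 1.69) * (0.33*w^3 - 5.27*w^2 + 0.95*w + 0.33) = -0.1452*w^5 + 1.9393*w^4 + 6.2002*w^3 - 10.144*w^2 + 1.226*w + 0.5577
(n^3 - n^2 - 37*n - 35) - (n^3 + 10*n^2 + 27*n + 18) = -11*n^2 - 64*n - 53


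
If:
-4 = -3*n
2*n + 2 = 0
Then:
No Solution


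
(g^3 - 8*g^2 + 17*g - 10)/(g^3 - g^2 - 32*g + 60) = (g - 1)/(g + 6)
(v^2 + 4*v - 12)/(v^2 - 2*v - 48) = (v - 2)/(v - 8)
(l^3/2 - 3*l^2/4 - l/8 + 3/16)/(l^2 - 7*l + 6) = (8*l^3 - 12*l^2 - 2*l + 3)/(16*(l^2 - 7*l + 6))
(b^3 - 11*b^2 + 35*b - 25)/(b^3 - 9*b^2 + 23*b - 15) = (b - 5)/(b - 3)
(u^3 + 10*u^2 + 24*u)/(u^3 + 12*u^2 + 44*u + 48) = u/(u + 2)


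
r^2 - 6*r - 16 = (r - 8)*(r + 2)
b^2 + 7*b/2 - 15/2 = (b - 3/2)*(b + 5)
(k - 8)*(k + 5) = k^2 - 3*k - 40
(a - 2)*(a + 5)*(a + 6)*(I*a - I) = I*a^4 + 8*I*a^3 - I*a^2 - 68*I*a + 60*I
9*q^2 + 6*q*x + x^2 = (3*q + x)^2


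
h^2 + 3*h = h*(h + 3)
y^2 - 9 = (y - 3)*(y + 3)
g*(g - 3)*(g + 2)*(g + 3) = g^4 + 2*g^3 - 9*g^2 - 18*g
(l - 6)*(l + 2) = l^2 - 4*l - 12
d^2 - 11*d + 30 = (d - 6)*(d - 5)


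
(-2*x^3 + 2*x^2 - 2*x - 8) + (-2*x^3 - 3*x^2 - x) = -4*x^3 - x^2 - 3*x - 8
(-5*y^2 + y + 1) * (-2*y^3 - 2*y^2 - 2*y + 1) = 10*y^5 + 8*y^4 + 6*y^3 - 9*y^2 - y + 1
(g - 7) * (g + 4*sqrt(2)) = g^2 - 7*g + 4*sqrt(2)*g - 28*sqrt(2)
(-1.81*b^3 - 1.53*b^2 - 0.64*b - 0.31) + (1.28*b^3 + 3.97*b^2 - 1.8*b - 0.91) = -0.53*b^3 + 2.44*b^2 - 2.44*b - 1.22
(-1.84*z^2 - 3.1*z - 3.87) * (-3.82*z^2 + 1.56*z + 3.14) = 7.0288*z^4 + 8.9716*z^3 + 4.1698*z^2 - 15.7712*z - 12.1518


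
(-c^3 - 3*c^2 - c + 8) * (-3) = 3*c^3 + 9*c^2 + 3*c - 24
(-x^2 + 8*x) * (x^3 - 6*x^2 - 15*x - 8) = -x^5 + 14*x^4 - 33*x^3 - 112*x^2 - 64*x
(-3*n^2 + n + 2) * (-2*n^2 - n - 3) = 6*n^4 + n^3 + 4*n^2 - 5*n - 6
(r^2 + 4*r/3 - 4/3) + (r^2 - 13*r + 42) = 2*r^2 - 35*r/3 + 122/3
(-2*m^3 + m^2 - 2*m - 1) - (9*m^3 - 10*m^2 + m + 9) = -11*m^3 + 11*m^2 - 3*m - 10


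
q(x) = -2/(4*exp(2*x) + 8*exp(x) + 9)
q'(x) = -2*(-8*exp(2*x) - 8*exp(x))/(4*exp(2*x) + 8*exp(x) + 9)^2 = 16*(exp(x) + 1)*exp(x)/(4*exp(2*x) + 8*exp(x) + 9)^2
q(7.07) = -0.00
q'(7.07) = 0.00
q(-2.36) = -0.20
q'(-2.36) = 0.02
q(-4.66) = -0.22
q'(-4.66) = 0.00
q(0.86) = -0.04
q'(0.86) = 0.05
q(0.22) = -0.08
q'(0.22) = 0.07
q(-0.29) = -0.12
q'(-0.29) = 0.07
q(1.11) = -0.03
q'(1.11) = 0.04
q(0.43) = -0.07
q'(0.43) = 0.07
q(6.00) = 0.00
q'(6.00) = 0.00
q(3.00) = 0.00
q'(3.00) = 0.00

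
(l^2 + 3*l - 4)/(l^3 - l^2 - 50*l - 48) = (-l^2 - 3*l + 4)/(-l^3 + l^2 + 50*l + 48)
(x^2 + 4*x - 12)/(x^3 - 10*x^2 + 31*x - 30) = (x + 6)/(x^2 - 8*x + 15)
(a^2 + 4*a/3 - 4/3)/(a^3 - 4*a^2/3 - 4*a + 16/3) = (3*a - 2)/(3*a^2 - 10*a + 8)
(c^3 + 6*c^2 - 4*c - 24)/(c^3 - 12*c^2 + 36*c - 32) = (c^2 + 8*c + 12)/(c^2 - 10*c + 16)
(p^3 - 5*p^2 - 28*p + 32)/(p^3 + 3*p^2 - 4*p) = (p - 8)/p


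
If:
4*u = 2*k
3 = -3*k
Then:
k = -1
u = -1/2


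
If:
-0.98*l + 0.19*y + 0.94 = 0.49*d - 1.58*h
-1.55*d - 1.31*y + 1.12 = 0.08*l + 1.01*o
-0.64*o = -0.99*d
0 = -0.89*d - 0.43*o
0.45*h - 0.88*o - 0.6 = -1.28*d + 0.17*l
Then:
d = 0.00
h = 4.40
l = 8.13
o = 0.00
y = 0.36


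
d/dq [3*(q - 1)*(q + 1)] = 6*q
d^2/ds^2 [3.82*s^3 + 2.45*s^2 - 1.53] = 22.92*s + 4.9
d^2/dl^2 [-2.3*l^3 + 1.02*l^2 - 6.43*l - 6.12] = 2.04 - 13.8*l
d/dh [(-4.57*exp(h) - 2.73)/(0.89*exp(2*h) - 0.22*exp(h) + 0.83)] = (4.0673*exp(2*h) + 4.8594*exp(h) - 4.3937)*exp(h)/(0.7921*exp(4*h) - 0.3916*exp(3*h) + 1.5258*exp(2*h) - 0.3652*exp(h) + 0.6889)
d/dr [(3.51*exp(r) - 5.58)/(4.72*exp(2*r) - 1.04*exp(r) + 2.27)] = (-16.5672*exp(2*r) + 52.6752*exp(r) + 2.1645)*exp(r)/(22.2784*exp(4*r) - 9.8176*exp(3*r) + 22.5104*exp(2*r) - 4.7216*exp(r) + 5.1529)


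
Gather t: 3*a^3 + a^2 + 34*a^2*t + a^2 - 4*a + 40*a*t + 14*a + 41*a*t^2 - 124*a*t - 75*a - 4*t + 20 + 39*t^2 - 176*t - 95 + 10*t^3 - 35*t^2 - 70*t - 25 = 3*a^3 + 2*a^2 - 65*a + 10*t^3 + t^2*(41*a + 4) + t*(34*a^2 - 84*a - 250) - 100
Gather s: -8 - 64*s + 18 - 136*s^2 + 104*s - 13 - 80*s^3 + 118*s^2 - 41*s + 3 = -80*s^3 - 18*s^2 - s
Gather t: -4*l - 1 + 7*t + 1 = -4*l + 7*t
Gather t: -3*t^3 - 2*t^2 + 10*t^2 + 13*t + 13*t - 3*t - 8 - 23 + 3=-3*t^3 + 8*t^2 + 23*t - 28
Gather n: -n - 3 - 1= -n - 4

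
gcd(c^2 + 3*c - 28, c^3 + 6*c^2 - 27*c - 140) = c + 7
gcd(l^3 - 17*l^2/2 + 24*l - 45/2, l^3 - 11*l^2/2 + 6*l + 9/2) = l^2 - 6*l + 9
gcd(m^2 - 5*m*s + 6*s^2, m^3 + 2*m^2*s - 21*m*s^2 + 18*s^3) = -m + 3*s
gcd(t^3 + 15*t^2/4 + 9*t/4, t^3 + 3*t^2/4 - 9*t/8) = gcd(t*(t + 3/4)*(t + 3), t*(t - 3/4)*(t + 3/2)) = t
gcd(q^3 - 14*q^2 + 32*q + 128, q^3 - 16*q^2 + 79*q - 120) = q - 8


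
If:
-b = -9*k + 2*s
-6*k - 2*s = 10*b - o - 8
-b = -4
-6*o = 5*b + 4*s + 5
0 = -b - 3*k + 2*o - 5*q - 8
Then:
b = 4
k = -185/108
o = 83/36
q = -9/20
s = -233/24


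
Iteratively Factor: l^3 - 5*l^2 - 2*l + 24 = (l + 2)*(l^2 - 7*l + 12) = (l - 4)*(l + 2)*(l - 3)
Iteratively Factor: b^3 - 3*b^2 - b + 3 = (b + 1)*(b^2 - 4*b + 3) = (b - 3)*(b + 1)*(b - 1)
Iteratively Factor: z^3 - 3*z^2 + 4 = (z - 2)*(z^2 - z - 2) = (z - 2)^2*(z + 1)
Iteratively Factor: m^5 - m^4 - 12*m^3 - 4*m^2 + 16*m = (m - 4)*(m^4 + 3*m^3 - 4*m) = m*(m - 4)*(m^3 + 3*m^2 - 4) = m*(m - 4)*(m - 1)*(m^2 + 4*m + 4) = m*(m - 4)*(m - 1)*(m + 2)*(m + 2)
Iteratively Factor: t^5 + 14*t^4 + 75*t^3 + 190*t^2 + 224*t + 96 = (t + 4)*(t^4 + 10*t^3 + 35*t^2 + 50*t + 24) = (t + 1)*(t + 4)*(t^3 + 9*t^2 + 26*t + 24) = (t + 1)*(t + 2)*(t + 4)*(t^2 + 7*t + 12) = (t + 1)*(t + 2)*(t + 3)*(t + 4)*(t + 4)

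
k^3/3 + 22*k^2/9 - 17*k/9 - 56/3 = (k/3 + 1)*(k - 8/3)*(k + 7)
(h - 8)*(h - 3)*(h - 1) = h^3 - 12*h^2 + 35*h - 24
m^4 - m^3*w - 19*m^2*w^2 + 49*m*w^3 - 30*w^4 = (m - 3*w)*(m - 2*w)*(m - w)*(m + 5*w)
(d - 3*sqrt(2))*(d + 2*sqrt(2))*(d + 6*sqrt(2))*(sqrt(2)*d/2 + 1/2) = sqrt(2)*d^4/2 + 11*d^3/2 - 19*sqrt(2)*d^2/2 - 84*d - 36*sqrt(2)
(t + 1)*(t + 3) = t^2 + 4*t + 3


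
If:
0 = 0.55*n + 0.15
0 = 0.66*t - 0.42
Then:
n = -0.27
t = 0.64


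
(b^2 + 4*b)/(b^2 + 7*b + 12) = b/(b + 3)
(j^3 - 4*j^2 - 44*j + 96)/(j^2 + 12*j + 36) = (j^2 - 10*j + 16)/(j + 6)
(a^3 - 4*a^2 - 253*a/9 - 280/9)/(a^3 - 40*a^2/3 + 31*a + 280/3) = (a + 7/3)/(a - 7)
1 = 1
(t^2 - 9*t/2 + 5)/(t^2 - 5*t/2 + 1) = (2*t - 5)/(2*t - 1)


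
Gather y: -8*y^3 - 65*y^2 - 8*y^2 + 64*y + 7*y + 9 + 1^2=-8*y^3 - 73*y^2 + 71*y + 10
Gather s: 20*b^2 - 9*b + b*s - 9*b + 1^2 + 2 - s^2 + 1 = 20*b^2 + b*s - 18*b - s^2 + 4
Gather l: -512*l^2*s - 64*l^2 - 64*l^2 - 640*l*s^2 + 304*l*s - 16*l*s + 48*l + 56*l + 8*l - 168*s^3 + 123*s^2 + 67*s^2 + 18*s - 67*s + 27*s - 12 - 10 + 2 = l^2*(-512*s - 128) + l*(-640*s^2 + 288*s + 112) - 168*s^3 + 190*s^2 - 22*s - 20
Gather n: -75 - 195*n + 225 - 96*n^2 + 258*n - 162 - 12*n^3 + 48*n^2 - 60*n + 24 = -12*n^3 - 48*n^2 + 3*n + 12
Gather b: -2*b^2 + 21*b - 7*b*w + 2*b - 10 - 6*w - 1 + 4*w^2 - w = -2*b^2 + b*(23 - 7*w) + 4*w^2 - 7*w - 11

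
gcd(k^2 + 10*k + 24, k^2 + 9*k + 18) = k + 6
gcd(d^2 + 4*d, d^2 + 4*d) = d^2 + 4*d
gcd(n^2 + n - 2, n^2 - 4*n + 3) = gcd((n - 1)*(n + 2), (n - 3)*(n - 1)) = n - 1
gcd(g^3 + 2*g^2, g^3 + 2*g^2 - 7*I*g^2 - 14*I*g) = g^2 + 2*g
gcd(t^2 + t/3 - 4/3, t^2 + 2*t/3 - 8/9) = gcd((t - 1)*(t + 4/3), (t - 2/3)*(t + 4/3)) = t + 4/3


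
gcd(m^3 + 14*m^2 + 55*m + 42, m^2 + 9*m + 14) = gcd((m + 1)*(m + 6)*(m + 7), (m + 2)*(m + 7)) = m + 7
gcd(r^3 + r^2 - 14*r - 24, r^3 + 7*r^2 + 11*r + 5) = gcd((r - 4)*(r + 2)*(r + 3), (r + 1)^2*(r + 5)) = 1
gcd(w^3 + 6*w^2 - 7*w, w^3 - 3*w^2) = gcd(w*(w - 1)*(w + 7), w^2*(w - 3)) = w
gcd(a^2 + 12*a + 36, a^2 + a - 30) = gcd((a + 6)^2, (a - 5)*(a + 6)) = a + 6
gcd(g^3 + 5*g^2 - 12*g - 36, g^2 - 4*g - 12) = g + 2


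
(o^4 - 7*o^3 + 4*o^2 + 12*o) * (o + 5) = o^5 - 2*o^4 - 31*o^3 + 32*o^2 + 60*o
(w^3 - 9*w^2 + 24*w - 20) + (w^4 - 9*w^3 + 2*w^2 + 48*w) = w^4 - 8*w^3 - 7*w^2 + 72*w - 20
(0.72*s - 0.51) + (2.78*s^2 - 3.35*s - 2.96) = 2.78*s^2 - 2.63*s - 3.47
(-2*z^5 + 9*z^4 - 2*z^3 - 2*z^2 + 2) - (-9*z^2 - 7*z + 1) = -2*z^5 + 9*z^4 - 2*z^3 + 7*z^2 + 7*z + 1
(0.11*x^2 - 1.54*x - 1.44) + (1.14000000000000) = 0.11*x^2 - 1.54*x - 0.3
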